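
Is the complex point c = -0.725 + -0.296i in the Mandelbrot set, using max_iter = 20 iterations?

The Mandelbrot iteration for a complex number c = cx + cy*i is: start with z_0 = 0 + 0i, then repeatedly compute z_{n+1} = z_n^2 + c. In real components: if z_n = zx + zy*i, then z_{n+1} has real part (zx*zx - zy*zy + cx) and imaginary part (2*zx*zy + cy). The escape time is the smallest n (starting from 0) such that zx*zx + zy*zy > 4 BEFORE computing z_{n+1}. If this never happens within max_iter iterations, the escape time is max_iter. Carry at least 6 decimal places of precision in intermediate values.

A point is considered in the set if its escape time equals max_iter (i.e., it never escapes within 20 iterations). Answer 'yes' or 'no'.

Answer: yes

Derivation:
z_0 = 0 + 0i, c = -0.7250 + -0.2960i
Iter 1: z = -0.7250 + -0.2960i, |z|^2 = 0.6132
Iter 2: z = -0.2870 + 0.1332i, |z|^2 = 0.1001
Iter 3: z = -0.6604 + -0.3725i, |z|^2 = 0.5748
Iter 4: z = -0.4276 + 0.1959i, |z|^2 = 0.2212
Iter 5: z = -0.5805 + -0.4636i, |z|^2 = 0.5519
Iter 6: z = -0.6029 + 0.2422i, |z|^2 = 0.4221
Iter 7: z = -0.4202 + -0.5881i, |z|^2 = 0.5224
Iter 8: z = -0.8942 + 0.1982i, |z|^2 = 0.8389
Iter 9: z = 0.0354 + -0.6505i, |z|^2 = 0.4244
Iter 10: z = -1.1469 + -0.3420i, |z|^2 = 1.4323
Iter 11: z = 0.4734 + 0.4885i, |z|^2 = 0.4627
Iter 12: z = -0.7396 + 0.1665i, |z|^2 = 0.5747
Iter 13: z = -0.2057 + -0.5423i, |z|^2 = 0.3364
Iter 14: z = -0.9767 + -0.0729i, |z|^2 = 0.9593
Iter 15: z = 0.2237 + -0.1537i, |z|^2 = 0.0736
Iter 16: z = -0.6986 + -0.3647i, |z|^2 = 0.6210
Iter 17: z = -0.3700 + 0.2136i, |z|^2 = 0.1826
Iter 18: z = -0.6337 + -0.4541i, |z|^2 = 0.6078
Iter 19: z = -0.5296 + 0.2795i, |z|^2 = 0.3586
Did not escape in 20 iterations → in set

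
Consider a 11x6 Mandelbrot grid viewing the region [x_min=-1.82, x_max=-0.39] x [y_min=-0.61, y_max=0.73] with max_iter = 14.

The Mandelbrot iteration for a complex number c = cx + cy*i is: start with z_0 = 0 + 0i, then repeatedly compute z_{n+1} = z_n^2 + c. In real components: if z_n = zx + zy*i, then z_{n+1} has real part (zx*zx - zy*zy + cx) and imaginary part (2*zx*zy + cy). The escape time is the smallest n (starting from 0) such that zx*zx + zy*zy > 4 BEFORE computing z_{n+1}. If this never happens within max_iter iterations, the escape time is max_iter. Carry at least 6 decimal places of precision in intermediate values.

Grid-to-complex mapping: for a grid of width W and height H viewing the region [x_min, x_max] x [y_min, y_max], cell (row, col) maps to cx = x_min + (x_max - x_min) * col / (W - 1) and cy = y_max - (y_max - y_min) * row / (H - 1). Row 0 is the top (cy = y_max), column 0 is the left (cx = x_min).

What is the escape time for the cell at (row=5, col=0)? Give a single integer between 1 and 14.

Answer: 3

Derivation:
z_0 = 0 + 0i, c = -1.8200 + -0.6100i
Iter 1: z = -1.8200 + -0.6100i, |z|^2 = 3.6845
Iter 2: z = 1.1203 + 1.6104i, |z|^2 = 3.8485
Iter 3: z = -3.1583 + 2.9983i, |z|^2 = 18.9645
Escaped at iteration 3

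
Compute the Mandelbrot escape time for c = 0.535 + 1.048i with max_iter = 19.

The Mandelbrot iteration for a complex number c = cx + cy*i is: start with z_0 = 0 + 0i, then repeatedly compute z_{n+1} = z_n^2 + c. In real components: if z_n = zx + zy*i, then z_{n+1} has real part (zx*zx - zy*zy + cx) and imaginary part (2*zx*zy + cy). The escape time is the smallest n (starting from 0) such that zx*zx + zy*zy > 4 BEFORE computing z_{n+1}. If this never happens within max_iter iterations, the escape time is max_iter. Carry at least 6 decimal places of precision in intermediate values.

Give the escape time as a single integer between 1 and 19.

Answer: 2

Derivation:
z_0 = 0 + 0i, c = 0.5350 + 1.0480i
Iter 1: z = 0.5350 + 1.0480i, |z|^2 = 1.3845
Iter 2: z = -0.2771 + 2.1694i, |z|^2 = 4.7829
Escaped at iteration 2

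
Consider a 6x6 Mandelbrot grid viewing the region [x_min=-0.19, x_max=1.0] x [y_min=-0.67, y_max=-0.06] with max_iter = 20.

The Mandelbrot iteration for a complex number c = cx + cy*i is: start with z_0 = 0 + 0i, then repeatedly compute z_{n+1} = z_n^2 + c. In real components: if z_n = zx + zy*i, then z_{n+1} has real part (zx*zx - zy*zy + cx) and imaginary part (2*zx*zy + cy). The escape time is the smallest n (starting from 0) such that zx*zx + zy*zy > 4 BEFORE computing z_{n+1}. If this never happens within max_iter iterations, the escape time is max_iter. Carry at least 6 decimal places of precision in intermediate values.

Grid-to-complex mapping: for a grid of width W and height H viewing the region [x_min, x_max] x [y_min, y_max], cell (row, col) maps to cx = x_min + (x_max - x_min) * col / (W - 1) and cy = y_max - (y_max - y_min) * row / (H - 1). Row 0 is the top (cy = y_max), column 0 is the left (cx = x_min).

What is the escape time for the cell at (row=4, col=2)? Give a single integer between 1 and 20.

Answer: 20

Derivation:
z_0 = 0 + 0i, c = 0.2860 + -0.5480i
Iter 1: z = 0.2860 + -0.5480i, |z|^2 = 0.3821
Iter 2: z = 0.0675 + -0.8615i, |z|^2 = 0.7467
Iter 3: z = -0.4516 + -0.6643i, |z|^2 = 0.6452
Iter 4: z = 0.0486 + 0.0519i, |z|^2 = 0.0051
Iter 5: z = 0.2857 + -0.5430i, |z|^2 = 0.3764
Iter 6: z = 0.0728 + -0.8582i, |z|^2 = 0.7418
Iter 7: z = -0.4452 + -0.6730i, |z|^2 = 0.6511
Iter 8: z = 0.0313 + 0.0512i, |z|^2 = 0.0036
Iter 9: z = 0.2844 + -0.5448i, |z|^2 = 0.3777
Iter 10: z = 0.0701 + -0.8578i, |z|^2 = 0.7408
Iter 11: z = -0.4450 + -0.6682i, |z|^2 = 0.6445
Iter 12: z = 0.0375 + 0.0466i, |z|^2 = 0.0036
Iter 13: z = 0.2852 + -0.5445i, |z|^2 = 0.3778
Iter 14: z = 0.0709 + -0.8586i, |z|^2 = 0.7422
Iter 15: z = -0.4462 + -0.6697i, |z|^2 = 0.6476
Iter 16: z = 0.0366 + 0.0496i, |z|^2 = 0.0038
Iter 17: z = 0.2849 + -0.5444i, |z|^2 = 0.3775
Iter 18: z = 0.0708 + -0.8582i, |z|^2 = 0.7414
Iter 19: z = -0.4454 + -0.6695i, |z|^2 = 0.6467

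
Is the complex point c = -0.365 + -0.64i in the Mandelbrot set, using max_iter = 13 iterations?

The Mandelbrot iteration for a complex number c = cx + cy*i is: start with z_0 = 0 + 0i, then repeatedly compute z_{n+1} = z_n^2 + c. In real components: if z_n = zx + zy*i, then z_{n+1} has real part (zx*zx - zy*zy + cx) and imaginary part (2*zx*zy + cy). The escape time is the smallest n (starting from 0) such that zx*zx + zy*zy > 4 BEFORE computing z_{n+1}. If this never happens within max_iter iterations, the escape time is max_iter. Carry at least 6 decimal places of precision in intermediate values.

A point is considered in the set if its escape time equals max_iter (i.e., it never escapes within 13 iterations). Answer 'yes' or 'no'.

z_0 = 0 + 0i, c = -0.3650 + -0.6400i
Iter 1: z = -0.3650 + -0.6400i, |z|^2 = 0.5428
Iter 2: z = -0.6414 + -0.1728i, |z|^2 = 0.4412
Iter 3: z = 0.0165 + -0.4183i, |z|^2 = 0.1753
Iter 4: z = -0.5397 + -0.6538i, |z|^2 = 0.7188
Iter 5: z = -0.5011 + 0.0658i, |z|^2 = 0.2555
Iter 6: z = -0.1182 + -0.7059i, |z|^2 = 0.5123
Iter 7: z = -0.8494 + -0.4732i, |z|^2 = 0.9453
Iter 8: z = 0.1325 + 0.1638i, |z|^2 = 0.0444
Iter 9: z = -0.3743 + -0.5966i, |z|^2 = 0.4960
Iter 10: z = -0.5809 + -0.1934i, |z|^2 = 0.3748
Iter 11: z = -0.0650 + -0.4153i, |z|^2 = 0.1767
Iter 12: z = -0.5332 + -0.5860i, |z|^2 = 0.6277
Did not escape in 13 iterations → in set

Answer: yes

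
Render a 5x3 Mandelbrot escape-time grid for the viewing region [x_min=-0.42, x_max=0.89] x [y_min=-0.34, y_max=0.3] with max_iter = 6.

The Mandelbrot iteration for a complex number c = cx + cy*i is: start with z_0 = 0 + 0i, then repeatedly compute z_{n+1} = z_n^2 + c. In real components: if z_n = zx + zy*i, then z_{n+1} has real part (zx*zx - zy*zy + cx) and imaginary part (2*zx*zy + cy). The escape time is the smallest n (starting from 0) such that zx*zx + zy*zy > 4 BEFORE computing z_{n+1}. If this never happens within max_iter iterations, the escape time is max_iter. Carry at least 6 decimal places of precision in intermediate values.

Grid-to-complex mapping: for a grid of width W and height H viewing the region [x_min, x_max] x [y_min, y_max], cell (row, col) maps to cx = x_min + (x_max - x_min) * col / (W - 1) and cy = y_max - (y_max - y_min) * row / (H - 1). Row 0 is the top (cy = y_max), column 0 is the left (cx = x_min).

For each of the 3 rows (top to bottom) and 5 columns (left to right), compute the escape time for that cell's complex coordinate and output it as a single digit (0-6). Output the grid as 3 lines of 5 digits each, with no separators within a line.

Answer: 66643
66643
66643

Derivation:
(row=0, col=0): c = -0.4200 + 0.3000i → escape time 6
(row=0, col=1): c = -0.0925 + 0.3000i → escape time 6
(row=0, col=2): c = 0.2350 + 0.3000i → escape time 6
(row=0, col=3): c = 0.5625 + 0.3000i → escape time 4
(row=0, col=4): c = 0.8900 + 0.3000i → escape time 3
(row=1, col=0): c = -0.4200 + -0.0200i → escape time 6
(row=1, col=1): c = -0.0925 + -0.0200i → escape time 6
(row=1, col=2): c = 0.2350 + -0.0200i → escape time 6
(row=1, col=3): c = 0.5625 + -0.0200i → escape time 4
(row=1, col=4): c = 0.8900 + -0.0200i → escape time 3
(row=2, col=0): c = -0.4200 + -0.3400i → escape time 6
(row=2, col=1): c = -0.0925 + -0.3400i → escape time 6
(row=2, col=2): c = 0.2350 + -0.3400i → escape time 6
(row=2, col=3): c = 0.5625 + -0.3400i → escape time 4
(row=2, col=4): c = 0.8900 + -0.3400i → escape time 3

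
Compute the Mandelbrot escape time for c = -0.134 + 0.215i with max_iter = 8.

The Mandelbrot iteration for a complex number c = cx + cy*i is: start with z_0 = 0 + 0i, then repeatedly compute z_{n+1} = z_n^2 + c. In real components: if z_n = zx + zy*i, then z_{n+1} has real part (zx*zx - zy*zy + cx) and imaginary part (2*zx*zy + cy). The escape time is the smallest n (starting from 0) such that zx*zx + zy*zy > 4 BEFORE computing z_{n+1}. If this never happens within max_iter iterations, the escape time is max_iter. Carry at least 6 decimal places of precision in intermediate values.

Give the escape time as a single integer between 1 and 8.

z_0 = 0 + 0i, c = -0.1340 + 0.2150i
Iter 1: z = -0.1340 + 0.2150i, |z|^2 = 0.0642
Iter 2: z = -0.1623 + 0.1574i, |z|^2 = 0.0511
Iter 3: z = -0.1324 + 0.1639i, |z|^2 = 0.0444
Iter 4: z = -0.1433 + 0.1716i, |z|^2 = 0.0500
Iter 5: z = -0.1429 + 0.1658i, |z|^2 = 0.0479
Iter 6: z = -0.1411 + 0.1676i, |z|^2 = 0.0480
Iter 7: z = -0.1422 + 0.1677i, |z|^2 = 0.0483

Answer: 8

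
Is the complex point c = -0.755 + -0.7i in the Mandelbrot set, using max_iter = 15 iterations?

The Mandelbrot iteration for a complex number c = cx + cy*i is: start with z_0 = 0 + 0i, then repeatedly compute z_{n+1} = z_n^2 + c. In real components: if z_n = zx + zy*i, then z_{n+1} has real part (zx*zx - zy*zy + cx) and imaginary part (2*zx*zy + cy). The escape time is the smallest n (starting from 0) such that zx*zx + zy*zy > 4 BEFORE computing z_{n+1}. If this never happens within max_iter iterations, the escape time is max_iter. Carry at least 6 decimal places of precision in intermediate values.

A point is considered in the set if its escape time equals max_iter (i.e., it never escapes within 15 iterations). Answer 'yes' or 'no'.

z_0 = 0 + 0i, c = -0.7550 + -0.7000i
Iter 1: z = -0.7550 + -0.7000i, |z|^2 = 1.0600
Iter 2: z = -0.6750 + 0.3570i, |z|^2 = 0.5830
Iter 3: z = -0.4269 + -1.1819i, |z|^2 = 1.5792
Iter 4: z = -1.9698 + 0.3090i, |z|^2 = 3.9754
Iter 5: z = 3.0294 + -1.9174i, |z|^2 = 12.8541
Escaped at iteration 5

Answer: no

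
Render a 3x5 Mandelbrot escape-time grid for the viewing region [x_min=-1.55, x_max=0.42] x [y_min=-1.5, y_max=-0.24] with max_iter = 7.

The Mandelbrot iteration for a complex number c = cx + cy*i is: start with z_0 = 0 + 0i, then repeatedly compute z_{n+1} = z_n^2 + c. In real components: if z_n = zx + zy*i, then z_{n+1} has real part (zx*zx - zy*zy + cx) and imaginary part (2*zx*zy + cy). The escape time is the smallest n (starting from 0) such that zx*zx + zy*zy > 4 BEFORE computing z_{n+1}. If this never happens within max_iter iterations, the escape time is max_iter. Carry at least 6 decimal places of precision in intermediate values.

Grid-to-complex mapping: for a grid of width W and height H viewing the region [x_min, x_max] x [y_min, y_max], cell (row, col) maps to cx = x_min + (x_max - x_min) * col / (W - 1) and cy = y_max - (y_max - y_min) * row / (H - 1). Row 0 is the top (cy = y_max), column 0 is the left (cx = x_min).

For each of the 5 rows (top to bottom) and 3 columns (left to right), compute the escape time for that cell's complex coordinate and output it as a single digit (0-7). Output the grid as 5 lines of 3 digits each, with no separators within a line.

Answer: 577
377
343
232
122

Derivation:
(row=0, col=0): c = -1.5500 + -0.2400i → escape time 5
(row=0, col=1): c = -0.5650 + -0.2400i → escape time 7
(row=0, col=2): c = 0.4200 + -0.2400i → escape time 7
(row=1, col=0): c = -1.5500 + -0.5550i → escape time 3
(row=1, col=1): c = -0.5650 + -0.5550i → escape time 7
(row=1, col=2): c = 0.4200 + -0.5550i → escape time 7
(row=2, col=0): c = -1.5500 + -0.8700i → escape time 3
(row=2, col=1): c = -0.5650 + -0.8700i → escape time 4
(row=2, col=2): c = 0.4200 + -0.8700i → escape time 3
(row=3, col=0): c = -1.5500 + -1.1850i → escape time 2
(row=3, col=1): c = -0.5650 + -1.1850i → escape time 3
(row=3, col=2): c = 0.4200 + -1.1850i → escape time 2
(row=4, col=0): c = -1.5500 + -1.5000i → escape time 1
(row=4, col=1): c = -0.5650 + -1.5000i → escape time 2
(row=4, col=2): c = 0.4200 + -1.5000i → escape time 2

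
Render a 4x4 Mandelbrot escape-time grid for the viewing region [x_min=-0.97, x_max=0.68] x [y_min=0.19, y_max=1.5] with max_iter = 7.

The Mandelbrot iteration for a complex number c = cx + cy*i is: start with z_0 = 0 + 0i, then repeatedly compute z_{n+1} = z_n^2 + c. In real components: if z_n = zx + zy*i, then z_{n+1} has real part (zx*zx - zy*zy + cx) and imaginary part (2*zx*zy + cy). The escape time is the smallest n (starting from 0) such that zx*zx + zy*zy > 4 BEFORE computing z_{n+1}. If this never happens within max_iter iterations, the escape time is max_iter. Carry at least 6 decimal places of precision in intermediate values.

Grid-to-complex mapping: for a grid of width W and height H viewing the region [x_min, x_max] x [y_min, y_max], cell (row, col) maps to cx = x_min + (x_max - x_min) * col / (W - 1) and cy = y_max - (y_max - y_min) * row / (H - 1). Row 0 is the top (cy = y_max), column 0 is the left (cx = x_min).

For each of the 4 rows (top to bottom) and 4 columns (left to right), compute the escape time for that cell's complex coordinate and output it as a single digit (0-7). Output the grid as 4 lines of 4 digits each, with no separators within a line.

Answer: 2222
3442
4773
7773

Derivation:
(row=0, col=0): c = -0.9700 + 1.5000i → escape time 2
(row=0, col=1): c = -0.4200 + 1.5000i → escape time 2
(row=0, col=2): c = 0.1300 + 1.5000i → escape time 2
(row=0, col=3): c = 0.6800 + 1.5000i → escape time 2
(row=1, col=0): c = -0.9700 + 1.0633i → escape time 3
(row=1, col=1): c = -0.4200 + 1.0633i → escape time 4
(row=1, col=2): c = 0.1300 + 1.0633i → escape time 4
(row=1, col=3): c = 0.6800 + 1.0633i → escape time 2
(row=2, col=0): c = -0.9700 + 0.6267i → escape time 4
(row=2, col=1): c = -0.4200 + 0.6267i → escape time 7
(row=2, col=2): c = 0.1300 + 0.6267i → escape time 7
(row=2, col=3): c = 0.6800 + 0.6267i → escape time 3
(row=3, col=0): c = -0.9700 + 0.1900i → escape time 7
(row=3, col=1): c = -0.4200 + 0.1900i → escape time 7
(row=3, col=2): c = 0.1300 + 0.1900i → escape time 7
(row=3, col=3): c = 0.6800 + 0.1900i → escape time 3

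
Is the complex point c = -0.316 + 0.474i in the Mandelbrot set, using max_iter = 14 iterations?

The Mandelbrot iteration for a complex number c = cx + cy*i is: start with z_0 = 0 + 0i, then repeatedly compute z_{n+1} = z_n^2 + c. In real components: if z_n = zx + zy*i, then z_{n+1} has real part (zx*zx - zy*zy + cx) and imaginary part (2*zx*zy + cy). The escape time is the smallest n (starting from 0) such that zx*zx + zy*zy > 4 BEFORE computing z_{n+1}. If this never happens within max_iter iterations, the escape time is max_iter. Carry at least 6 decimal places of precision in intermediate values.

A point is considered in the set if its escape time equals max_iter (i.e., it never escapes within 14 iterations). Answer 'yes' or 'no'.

z_0 = 0 + 0i, c = -0.3160 + 0.4740i
Iter 1: z = -0.3160 + 0.4740i, |z|^2 = 0.3245
Iter 2: z = -0.4408 + 0.1744i, |z|^2 = 0.2247
Iter 3: z = -0.1521 + 0.3202i, |z|^2 = 0.1257
Iter 4: z = -0.3954 + 0.3766i, |z|^2 = 0.2982
Iter 5: z = -0.3015 + 0.1762i, |z|^2 = 0.1219
Iter 6: z = -0.2562 + 0.3678i, |z|^2 = 0.2009
Iter 7: z = -0.3856 + 0.2856i, |z|^2 = 0.2303
Iter 8: z = -0.2488 + 0.2537i, |z|^2 = 0.1263
Iter 9: z = -0.3185 + 0.3477i, |z|^2 = 0.2223
Iter 10: z = -0.3355 + 0.2525i, |z|^2 = 0.1763
Iter 11: z = -0.2672 + 0.3046i, |z|^2 = 0.1642
Iter 12: z = -0.3373 + 0.3112i, |z|^2 = 0.2107
Iter 13: z = -0.2991 + 0.2640i, |z|^2 = 0.1591
Did not escape in 14 iterations → in set

Answer: yes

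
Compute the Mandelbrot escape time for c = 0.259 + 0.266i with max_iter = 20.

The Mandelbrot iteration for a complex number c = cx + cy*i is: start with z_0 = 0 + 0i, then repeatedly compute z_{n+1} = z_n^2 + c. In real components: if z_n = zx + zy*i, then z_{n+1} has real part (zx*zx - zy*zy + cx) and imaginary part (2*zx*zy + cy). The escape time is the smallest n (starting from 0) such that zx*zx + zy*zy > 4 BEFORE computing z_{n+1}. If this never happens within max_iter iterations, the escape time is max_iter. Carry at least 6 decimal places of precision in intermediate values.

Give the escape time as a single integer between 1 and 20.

Answer: 20

Derivation:
z_0 = 0 + 0i, c = 0.2590 + 0.2660i
Iter 1: z = 0.2590 + 0.2660i, |z|^2 = 0.1378
Iter 2: z = 0.2553 + 0.4038i, |z|^2 = 0.2282
Iter 3: z = 0.1611 + 0.4722i, |z|^2 = 0.2489
Iter 4: z = 0.0620 + 0.4182i, |z|^2 = 0.1787
Iter 5: z = 0.0880 + 0.3179i, |z|^2 = 0.1088
Iter 6: z = 0.1657 + 0.3219i, |z|^2 = 0.1311
Iter 7: z = 0.1828 + 0.3727i, |z|^2 = 0.1723
Iter 8: z = 0.1535 + 0.4023i, |z|^2 = 0.1854
Iter 9: z = 0.1207 + 0.3895i, |z|^2 = 0.1663
Iter 10: z = 0.1219 + 0.3601i, |z|^2 = 0.1445
Iter 11: z = 0.1442 + 0.3538i, |z|^2 = 0.1459
Iter 12: z = 0.1547 + 0.3680i, |z|^2 = 0.1594
Iter 13: z = 0.1475 + 0.3798i, |z|^2 = 0.1660
Iter 14: z = 0.1365 + 0.3780i, |z|^2 = 0.1615
Iter 15: z = 0.1347 + 0.3692i, |z|^2 = 0.1544
Iter 16: z = 0.1409 + 0.3655i, |z|^2 = 0.1534
Iter 17: z = 0.1453 + 0.3690i, |z|^2 = 0.1572
Iter 18: z = 0.1440 + 0.3732i, |z|^2 = 0.1600
Iter 19: z = 0.1405 + 0.3735i, |z|^2 = 0.1592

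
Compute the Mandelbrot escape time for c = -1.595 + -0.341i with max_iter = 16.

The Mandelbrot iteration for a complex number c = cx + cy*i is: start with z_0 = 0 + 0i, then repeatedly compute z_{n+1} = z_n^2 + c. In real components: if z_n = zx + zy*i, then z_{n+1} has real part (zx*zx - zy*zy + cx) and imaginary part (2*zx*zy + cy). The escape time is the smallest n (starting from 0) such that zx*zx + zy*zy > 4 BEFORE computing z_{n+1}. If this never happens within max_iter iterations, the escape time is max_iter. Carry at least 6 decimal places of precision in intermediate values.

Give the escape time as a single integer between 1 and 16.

z_0 = 0 + 0i, c = -1.5950 + -0.3410i
Iter 1: z = -1.5950 + -0.3410i, |z|^2 = 2.6603
Iter 2: z = 0.8327 + 0.7468i, |z|^2 = 1.2512
Iter 3: z = -1.4592 + 0.9028i, |z|^2 = 2.9444
Iter 4: z = -0.2806 + -2.9757i, |z|^2 = 8.9336
Escaped at iteration 4

Answer: 4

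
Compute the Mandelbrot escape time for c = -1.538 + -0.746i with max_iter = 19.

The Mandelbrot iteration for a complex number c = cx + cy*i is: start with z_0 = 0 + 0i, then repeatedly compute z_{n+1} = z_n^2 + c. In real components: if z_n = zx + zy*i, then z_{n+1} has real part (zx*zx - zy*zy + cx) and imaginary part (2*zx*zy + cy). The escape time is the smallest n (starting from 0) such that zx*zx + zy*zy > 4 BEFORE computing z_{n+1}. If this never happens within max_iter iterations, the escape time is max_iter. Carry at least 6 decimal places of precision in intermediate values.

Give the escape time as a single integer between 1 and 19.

z_0 = 0 + 0i, c = -1.5380 + -0.7460i
Iter 1: z = -1.5380 + -0.7460i, |z|^2 = 2.9220
Iter 2: z = 0.2709 + 1.5487i, |z|^2 = 2.4719
Iter 3: z = -3.8631 + 0.0932i, |z|^2 = 14.9319
Escaped at iteration 3

Answer: 3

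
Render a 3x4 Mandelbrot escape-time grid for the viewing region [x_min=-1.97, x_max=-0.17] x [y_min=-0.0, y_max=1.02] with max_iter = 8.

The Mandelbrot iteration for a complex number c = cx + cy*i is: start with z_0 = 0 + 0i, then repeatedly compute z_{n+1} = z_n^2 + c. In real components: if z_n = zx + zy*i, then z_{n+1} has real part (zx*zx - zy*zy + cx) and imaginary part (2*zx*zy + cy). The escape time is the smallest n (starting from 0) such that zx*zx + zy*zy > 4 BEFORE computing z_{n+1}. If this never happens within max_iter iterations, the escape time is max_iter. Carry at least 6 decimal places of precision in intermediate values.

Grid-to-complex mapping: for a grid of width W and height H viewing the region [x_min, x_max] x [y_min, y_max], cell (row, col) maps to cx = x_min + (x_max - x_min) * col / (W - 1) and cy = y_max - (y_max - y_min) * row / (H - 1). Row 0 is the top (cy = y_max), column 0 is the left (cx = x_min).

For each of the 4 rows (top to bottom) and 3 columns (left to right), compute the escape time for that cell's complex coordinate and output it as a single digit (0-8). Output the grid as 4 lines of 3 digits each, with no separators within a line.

(row=0, col=0): c = -1.9700 + 1.0200i → escape time 1
(row=0, col=1): c = -1.0700 + 1.0200i → escape time 3
(row=0, col=2): c = -0.1700 + 1.0200i → escape time 8
(row=1, col=0): c = -1.9700 + 0.6800i → escape time 1
(row=1, col=1): c = -1.0700 + 0.6800i → escape time 4
(row=1, col=2): c = -0.1700 + 0.6800i → escape time 8
(row=2, col=0): c = -1.9700 + 0.3400i → escape time 2
(row=2, col=1): c = -1.0700 + 0.3400i → escape time 8
(row=2, col=2): c = -0.1700 + 0.3400i → escape time 8
(row=3, col=0): c = -1.9700 + 0.0000i → escape time 8
(row=3, col=1): c = -1.0700 + 0.0000i → escape time 8
(row=3, col=2): c = -0.1700 + 0.0000i → escape time 8

Answer: 138
148
288
888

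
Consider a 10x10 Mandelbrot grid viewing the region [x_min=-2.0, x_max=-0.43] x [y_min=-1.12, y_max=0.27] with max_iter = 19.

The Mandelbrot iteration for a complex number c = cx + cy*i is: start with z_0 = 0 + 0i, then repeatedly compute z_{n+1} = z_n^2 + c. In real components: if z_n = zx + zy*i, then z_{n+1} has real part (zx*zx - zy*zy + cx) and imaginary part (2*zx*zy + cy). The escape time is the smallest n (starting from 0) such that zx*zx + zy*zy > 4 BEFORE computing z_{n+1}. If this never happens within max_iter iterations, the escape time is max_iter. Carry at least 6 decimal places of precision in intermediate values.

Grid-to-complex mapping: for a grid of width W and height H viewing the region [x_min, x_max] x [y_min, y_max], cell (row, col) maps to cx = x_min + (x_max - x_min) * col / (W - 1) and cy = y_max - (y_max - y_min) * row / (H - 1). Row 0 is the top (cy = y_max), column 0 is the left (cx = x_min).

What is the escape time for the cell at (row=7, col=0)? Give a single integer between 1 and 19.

z_0 = 0 + 0i, c = -2.0000 + -0.8111i
Iter 1: z = -2.0000 + -0.8111i, |z|^2 = 4.6579
Escaped at iteration 1

Answer: 1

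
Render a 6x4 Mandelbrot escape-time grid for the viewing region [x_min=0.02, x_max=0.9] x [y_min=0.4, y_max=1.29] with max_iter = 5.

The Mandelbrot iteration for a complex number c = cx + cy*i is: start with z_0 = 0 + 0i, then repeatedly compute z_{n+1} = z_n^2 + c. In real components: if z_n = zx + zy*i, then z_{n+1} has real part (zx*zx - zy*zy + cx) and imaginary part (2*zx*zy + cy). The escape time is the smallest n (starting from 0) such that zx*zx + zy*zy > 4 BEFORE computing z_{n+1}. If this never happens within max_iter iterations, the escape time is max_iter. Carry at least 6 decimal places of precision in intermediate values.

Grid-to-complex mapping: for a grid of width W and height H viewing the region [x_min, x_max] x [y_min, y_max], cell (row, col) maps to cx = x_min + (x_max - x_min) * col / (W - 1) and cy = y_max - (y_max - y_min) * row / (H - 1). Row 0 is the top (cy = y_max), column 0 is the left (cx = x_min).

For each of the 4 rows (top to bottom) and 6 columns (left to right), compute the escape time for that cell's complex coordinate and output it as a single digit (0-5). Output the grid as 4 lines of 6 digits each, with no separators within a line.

Answer: 222222
543222
555332
555433

Derivation:
(row=0, col=0): c = 0.0200 + 1.2900i → escape time 2
(row=0, col=1): c = 0.1960 + 1.2900i → escape time 2
(row=0, col=2): c = 0.3720 + 1.2900i → escape time 2
(row=0, col=3): c = 0.5480 + 1.2900i → escape time 2
(row=0, col=4): c = 0.7240 + 1.2900i → escape time 2
(row=0, col=5): c = 0.9000 + 1.2900i → escape time 2
(row=1, col=0): c = 0.0200 + 0.9933i → escape time 5
(row=1, col=1): c = 0.1960 + 0.9933i → escape time 4
(row=1, col=2): c = 0.3720 + 0.9933i → escape time 3
(row=1, col=3): c = 0.5480 + 0.9933i → escape time 2
(row=1, col=4): c = 0.7240 + 0.9933i → escape time 2
(row=1, col=5): c = 0.9000 + 0.9933i → escape time 2
(row=2, col=0): c = 0.0200 + 0.6967i → escape time 5
(row=2, col=1): c = 0.1960 + 0.6967i → escape time 5
(row=2, col=2): c = 0.3720 + 0.6967i → escape time 5
(row=2, col=3): c = 0.5480 + 0.6967i → escape time 3
(row=2, col=4): c = 0.7240 + 0.6967i → escape time 3
(row=2, col=5): c = 0.9000 + 0.6967i → escape time 2
(row=3, col=0): c = 0.0200 + 0.4000i → escape time 5
(row=3, col=1): c = 0.1960 + 0.4000i → escape time 5
(row=3, col=2): c = 0.3720 + 0.4000i → escape time 5
(row=3, col=3): c = 0.5480 + 0.4000i → escape time 4
(row=3, col=4): c = 0.7240 + 0.4000i → escape time 3
(row=3, col=5): c = 0.9000 + 0.4000i → escape time 3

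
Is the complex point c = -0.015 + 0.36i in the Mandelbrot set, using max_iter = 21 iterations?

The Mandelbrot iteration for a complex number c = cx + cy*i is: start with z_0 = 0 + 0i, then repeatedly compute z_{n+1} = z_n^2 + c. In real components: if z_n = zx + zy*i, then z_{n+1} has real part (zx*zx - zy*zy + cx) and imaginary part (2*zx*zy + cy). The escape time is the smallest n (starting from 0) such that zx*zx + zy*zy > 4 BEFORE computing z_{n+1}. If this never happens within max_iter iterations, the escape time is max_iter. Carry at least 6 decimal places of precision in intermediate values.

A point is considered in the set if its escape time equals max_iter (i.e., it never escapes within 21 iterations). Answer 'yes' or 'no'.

z_0 = 0 + 0i, c = -0.0150 + 0.3600i
Iter 1: z = -0.0150 + 0.3600i, |z|^2 = 0.1298
Iter 2: z = -0.1444 + 0.3492i, |z|^2 = 0.1428
Iter 3: z = -0.1161 + 0.2592i, |z|^2 = 0.0806
Iter 4: z = -0.0687 + 0.2998i, |z|^2 = 0.0946
Iter 5: z = -0.1002 + 0.3188i, |z|^2 = 0.1117
Iter 6: z = -0.1066 + 0.2961i, |z|^2 = 0.0991
Iter 7: z = -0.0913 + 0.2969i, |z|^2 = 0.0965
Iter 8: z = -0.0948 + 0.3058i, |z|^2 = 0.1025
Iter 9: z = -0.0995 + 0.3020i, |z|^2 = 0.1011
Iter 10: z = -0.0963 + 0.2999i, |z|^2 = 0.0992
Iter 11: z = -0.0957 + 0.3022i, |z|^2 = 0.1005
Iter 12: z = -0.0972 + 0.3022i, |z|^2 = 0.1008
Iter 13: z = -0.0969 + 0.3013i, |z|^2 = 0.1001
Iter 14: z = -0.0964 + 0.3016i, |z|^2 = 0.1003
Iter 15: z = -0.0967 + 0.3019i, |z|^2 = 0.1005
Iter 16: z = -0.0968 + 0.3016i, |z|^2 = 0.1003
Iter 17: z = -0.0966 + 0.3016i, |z|^2 = 0.1003
Iter 18: z = -0.0966 + 0.3017i, |z|^2 = 0.1004
Iter 19: z = -0.0967 + 0.3017i, |z|^2 = 0.1004
Iter 20: z = -0.0967 + 0.3017i, |z|^2 = 0.1003
Did not escape in 21 iterations → in set

Answer: yes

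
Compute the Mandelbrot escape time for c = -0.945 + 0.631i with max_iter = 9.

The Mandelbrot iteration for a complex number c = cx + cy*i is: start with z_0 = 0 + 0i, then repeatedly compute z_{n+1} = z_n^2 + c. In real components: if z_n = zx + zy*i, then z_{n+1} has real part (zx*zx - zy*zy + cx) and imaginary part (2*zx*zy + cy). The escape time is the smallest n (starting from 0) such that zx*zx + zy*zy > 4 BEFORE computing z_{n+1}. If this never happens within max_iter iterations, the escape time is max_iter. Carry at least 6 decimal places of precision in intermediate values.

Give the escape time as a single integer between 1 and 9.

Answer: 4

Derivation:
z_0 = 0 + 0i, c = -0.9450 + 0.6310i
Iter 1: z = -0.9450 + 0.6310i, |z|^2 = 1.2912
Iter 2: z = -0.4501 + -0.5616i, |z|^2 = 0.5180
Iter 3: z = -1.0578 + 1.1366i, |z|^2 = 2.4107
Iter 4: z = -1.1180 + -1.7735i, |z|^2 = 4.3950
Escaped at iteration 4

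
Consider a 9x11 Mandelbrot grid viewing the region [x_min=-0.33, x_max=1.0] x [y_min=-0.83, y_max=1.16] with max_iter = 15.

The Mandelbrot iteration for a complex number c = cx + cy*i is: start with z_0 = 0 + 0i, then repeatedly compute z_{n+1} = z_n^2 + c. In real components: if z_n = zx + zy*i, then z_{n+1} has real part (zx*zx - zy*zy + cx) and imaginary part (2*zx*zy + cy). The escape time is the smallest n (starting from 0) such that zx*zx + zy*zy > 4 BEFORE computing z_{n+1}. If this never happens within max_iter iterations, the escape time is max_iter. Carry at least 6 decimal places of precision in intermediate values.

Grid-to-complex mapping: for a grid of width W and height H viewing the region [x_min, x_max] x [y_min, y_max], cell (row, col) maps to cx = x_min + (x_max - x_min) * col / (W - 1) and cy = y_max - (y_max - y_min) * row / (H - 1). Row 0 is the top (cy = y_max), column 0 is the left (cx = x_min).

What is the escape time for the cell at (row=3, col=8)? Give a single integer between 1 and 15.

z_0 = 0 + 0i, c = 1.0000 + 0.5630i
Iter 1: z = 1.0000 + 0.5630i, |z|^2 = 1.3170
Iter 2: z = 1.6830 + 1.6890i, |z|^2 = 5.6853
Escaped at iteration 2

Answer: 2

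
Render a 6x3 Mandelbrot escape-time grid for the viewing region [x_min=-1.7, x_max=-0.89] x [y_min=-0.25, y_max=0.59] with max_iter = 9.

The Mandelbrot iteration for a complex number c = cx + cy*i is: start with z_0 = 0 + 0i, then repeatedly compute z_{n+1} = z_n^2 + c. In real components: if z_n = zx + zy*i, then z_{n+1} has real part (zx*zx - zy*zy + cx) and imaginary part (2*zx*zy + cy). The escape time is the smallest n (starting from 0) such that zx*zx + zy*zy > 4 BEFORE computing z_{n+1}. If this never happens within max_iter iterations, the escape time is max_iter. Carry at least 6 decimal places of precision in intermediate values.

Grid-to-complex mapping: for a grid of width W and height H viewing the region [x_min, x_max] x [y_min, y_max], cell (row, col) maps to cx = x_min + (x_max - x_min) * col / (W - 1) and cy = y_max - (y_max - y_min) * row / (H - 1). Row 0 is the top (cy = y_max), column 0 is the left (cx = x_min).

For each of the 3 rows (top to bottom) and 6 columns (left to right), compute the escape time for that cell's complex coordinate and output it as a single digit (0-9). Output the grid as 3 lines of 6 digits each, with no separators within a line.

(row=0, col=0): c = -1.7000 + 0.5900i → escape time 3
(row=0, col=1): c = -1.5380 + 0.5900i → escape time 3
(row=0, col=2): c = -1.3760 + 0.5900i → escape time 3
(row=0, col=3): c = -1.2140 + 0.5900i → escape time 3
(row=0, col=4): c = -1.0520 + 0.5900i → escape time 4
(row=0, col=5): c = -0.8900 + 0.5900i → escape time 5
(row=1, col=0): c = -1.7000 + 0.1700i → escape time 4
(row=1, col=1): c = -1.5380 + 0.1700i → escape time 5
(row=1, col=2): c = -1.3760 + 0.1700i → escape time 8
(row=1, col=3): c = -1.2140 + 0.1700i → escape time 9
(row=1, col=4): c = -1.0520 + 0.1700i → escape time 9
(row=1, col=5): c = -0.8900 + 0.1700i → escape time 9
(row=2, col=0): c = -1.7000 + -0.2500i → escape time 4
(row=2, col=1): c = -1.5380 + -0.2500i → escape time 5
(row=2, col=2): c = -1.3760 + -0.2500i → escape time 6
(row=2, col=3): c = -1.2140 + -0.2500i → escape time 9
(row=2, col=4): c = -1.0520 + -0.2500i → escape time 9
(row=2, col=5): c = -0.8900 + -0.2500i → escape time 9

Answer: 333345
458999
456999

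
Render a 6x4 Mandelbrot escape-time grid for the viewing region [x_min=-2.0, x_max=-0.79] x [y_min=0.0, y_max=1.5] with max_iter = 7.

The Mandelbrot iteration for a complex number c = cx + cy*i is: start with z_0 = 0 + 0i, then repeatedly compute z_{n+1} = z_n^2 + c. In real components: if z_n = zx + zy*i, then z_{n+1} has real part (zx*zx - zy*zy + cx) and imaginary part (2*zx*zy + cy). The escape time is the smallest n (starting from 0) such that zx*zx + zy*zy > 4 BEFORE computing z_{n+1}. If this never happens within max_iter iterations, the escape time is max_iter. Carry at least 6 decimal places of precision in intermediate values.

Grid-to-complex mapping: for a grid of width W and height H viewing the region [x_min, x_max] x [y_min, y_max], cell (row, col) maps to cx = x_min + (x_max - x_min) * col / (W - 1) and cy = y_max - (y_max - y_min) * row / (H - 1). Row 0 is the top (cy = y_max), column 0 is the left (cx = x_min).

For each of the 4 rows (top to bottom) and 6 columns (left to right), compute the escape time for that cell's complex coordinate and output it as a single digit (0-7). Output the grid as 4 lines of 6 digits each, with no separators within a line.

(row=0, col=0): c = -2.0000 + 1.5000i → escape time 1
(row=0, col=1): c = -1.7580 + 1.5000i → escape time 1
(row=0, col=2): c = -1.5160 + 1.5000i → escape time 1
(row=0, col=3): c = -1.2740 + 1.5000i → escape time 2
(row=0, col=4): c = -1.0320 + 1.5000i → escape time 2
(row=0, col=5): c = -0.7900 + 1.5000i → escape time 2
(row=1, col=0): c = -2.0000 + 1.0000i → escape time 1
(row=1, col=1): c = -1.7580 + 1.0000i → escape time 1
(row=1, col=2): c = -1.5160 + 1.0000i → escape time 2
(row=1, col=3): c = -1.2740 + 1.0000i → escape time 3
(row=1, col=4): c = -1.0320 + 1.0000i → escape time 3
(row=1, col=5): c = -0.7900 + 1.0000i → escape time 3
(row=2, col=0): c = -2.0000 + 0.5000i → escape time 1
(row=2, col=1): c = -1.7580 + 0.5000i → escape time 3
(row=2, col=2): c = -1.5160 + 0.5000i → escape time 3
(row=2, col=3): c = -1.2740 + 0.5000i → escape time 4
(row=2, col=4): c = -1.0320 + 0.5000i → escape time 5
(row=2, col=5): c = -0.7900 + 0.5000i → escape time 6
(row=3, col=0): c = -2.0000 + 0.0000i → escape time 7
(row=3, col=1): c = -1.7580 + 0.0000i → escape time 7
(row=3, col=2): c = -1.5160 + 0.0000i → escape time 7
(row=3, col=3): c = -1.2740 + 0.0000i → escape time 7
(row=3, col=4): c = -1.0320 + 0.0000i → escape time 7
(row=3, col=5): c = -0.7900 + 0.0000i → escape time 7

Answer: 111222
112333
133456
777777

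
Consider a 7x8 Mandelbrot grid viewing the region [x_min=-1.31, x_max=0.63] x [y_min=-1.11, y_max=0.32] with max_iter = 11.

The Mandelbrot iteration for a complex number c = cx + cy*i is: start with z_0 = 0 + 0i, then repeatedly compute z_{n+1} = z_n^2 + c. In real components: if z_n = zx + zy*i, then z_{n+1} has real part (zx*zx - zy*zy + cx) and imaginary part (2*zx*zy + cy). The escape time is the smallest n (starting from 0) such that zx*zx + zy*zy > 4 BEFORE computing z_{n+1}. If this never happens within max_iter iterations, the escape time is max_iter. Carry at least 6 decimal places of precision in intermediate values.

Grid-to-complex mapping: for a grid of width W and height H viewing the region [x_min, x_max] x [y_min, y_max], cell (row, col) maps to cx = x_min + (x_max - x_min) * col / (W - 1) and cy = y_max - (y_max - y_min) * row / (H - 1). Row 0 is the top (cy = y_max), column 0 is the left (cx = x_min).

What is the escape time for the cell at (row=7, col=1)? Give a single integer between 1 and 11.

Answer: 3

Derivation:
z_0 = 0 + 0i, c = -0.9867 + -1.1100i
Iter 1: z = -0.9867 + -1.1100i, |z|^2 = 2.2056
Iter 2: z = -1.2453 + 1.0804i, |z|^2 = 2.7179
Iter 3: z = -0.6033 + -3.8007i, |z|^2 = 14.8096
Escaped at iteration 3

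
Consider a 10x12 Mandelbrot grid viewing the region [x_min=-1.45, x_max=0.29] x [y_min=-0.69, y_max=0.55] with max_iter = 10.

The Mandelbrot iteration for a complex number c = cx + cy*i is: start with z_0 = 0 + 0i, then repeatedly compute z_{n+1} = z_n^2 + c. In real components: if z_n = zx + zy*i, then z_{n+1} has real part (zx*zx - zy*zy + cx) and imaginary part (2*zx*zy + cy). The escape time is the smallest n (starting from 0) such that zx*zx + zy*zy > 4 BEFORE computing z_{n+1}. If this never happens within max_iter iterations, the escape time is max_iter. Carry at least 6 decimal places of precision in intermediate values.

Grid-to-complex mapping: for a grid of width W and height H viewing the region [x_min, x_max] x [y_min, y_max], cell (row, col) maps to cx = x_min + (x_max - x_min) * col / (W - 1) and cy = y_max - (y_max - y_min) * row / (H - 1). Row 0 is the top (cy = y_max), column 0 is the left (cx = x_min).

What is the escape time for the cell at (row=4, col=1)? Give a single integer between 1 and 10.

Answer: 10

Derivation:
z_0 = 0 + 0i, c = -1.2567 + 0.0991i
Iter 1: z = -1.2567 + 0.0991i, |z|^2 = 1.5890
Iter 2: z = 0.3127 + -0.1500i, |z|^2 = 0.1203
Iter 3: z = -1.1814 + 0.0053i, |z|^2 = 1.3956
Iter 4: z = 0.1389 + 0.0866i, |z|^2 = 0.0268
Iter 5: z = -1.2449 + 0.1231i, |z|^2 = 1.5649
Iter 6: z = 0.2779 + -0.2075i, |z|^2 = 0.1203
Iter 7: z = -1.2225 + -0.0162i, |z|^2 = 1.4948
Iter 8: z = 0.2376 + 0.1387i, |z|^2 = 0.0757
Iter 9: z = -1.2195 + 0.1650i, |z|^2 = 1.5143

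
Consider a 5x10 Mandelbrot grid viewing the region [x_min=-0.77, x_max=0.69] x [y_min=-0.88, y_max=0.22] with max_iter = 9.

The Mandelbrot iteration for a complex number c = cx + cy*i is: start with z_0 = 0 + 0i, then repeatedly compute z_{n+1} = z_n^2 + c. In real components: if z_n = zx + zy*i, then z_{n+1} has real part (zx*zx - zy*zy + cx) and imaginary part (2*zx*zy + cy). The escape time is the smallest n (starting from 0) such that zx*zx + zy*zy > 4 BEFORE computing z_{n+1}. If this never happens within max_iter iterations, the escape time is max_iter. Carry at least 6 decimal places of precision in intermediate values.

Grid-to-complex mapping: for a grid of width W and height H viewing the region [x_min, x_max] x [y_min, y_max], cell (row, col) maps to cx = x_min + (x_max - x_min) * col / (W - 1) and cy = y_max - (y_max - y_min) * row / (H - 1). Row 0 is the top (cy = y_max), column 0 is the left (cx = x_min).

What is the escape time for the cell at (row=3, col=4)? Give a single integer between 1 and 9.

z_0 = 0 + 0i, c = 0.6900 + -0.1467i
Iter 1: z = 0.6900 + -0.1467i, |z|^2 = 0.4976
Iter 2: z = 1.1446 + -0.3491i, |z|^2 = 1.4319
Iter 3: z = 1.8782 + -0.9457i, |z|^2 = 4.4222
Escaped at iteration 3

Answer: 3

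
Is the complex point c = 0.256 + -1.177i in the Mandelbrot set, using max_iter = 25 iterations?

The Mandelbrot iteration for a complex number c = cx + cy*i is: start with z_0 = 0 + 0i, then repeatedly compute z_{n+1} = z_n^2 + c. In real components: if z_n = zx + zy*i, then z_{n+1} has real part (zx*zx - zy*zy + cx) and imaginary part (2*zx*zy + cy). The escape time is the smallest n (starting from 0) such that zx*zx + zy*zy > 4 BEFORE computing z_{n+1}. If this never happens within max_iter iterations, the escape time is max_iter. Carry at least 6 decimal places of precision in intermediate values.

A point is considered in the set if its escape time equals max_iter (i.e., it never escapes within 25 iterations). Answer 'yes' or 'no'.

Answer: no

Derivation:
z_0 = 0 + 0i, c = 0.2560 + -1.1770i
Iter 1: z = 0.2560 + -1.1770i, |z|^2 = 1.4509
Iter 2: z = -1.0638 + -1.7796i, |z|^2 = 4.2987
Escaped at iteration 2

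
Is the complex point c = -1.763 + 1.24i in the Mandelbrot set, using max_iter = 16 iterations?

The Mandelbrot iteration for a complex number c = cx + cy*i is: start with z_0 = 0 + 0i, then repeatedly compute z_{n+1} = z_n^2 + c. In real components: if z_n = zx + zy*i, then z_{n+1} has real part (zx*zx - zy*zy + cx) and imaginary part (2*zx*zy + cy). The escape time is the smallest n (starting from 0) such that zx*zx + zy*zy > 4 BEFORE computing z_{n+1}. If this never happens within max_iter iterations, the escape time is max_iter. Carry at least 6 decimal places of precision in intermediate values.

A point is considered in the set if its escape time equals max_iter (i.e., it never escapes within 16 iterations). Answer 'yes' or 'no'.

Answer: no

Derivation:
z_0 = 0 + 0i, c = -1.7630 + 1.2400i
Iter 1: z = -1.7630 + 1.2400i, |z|^2 = 4.6458
Escaped at iteration 1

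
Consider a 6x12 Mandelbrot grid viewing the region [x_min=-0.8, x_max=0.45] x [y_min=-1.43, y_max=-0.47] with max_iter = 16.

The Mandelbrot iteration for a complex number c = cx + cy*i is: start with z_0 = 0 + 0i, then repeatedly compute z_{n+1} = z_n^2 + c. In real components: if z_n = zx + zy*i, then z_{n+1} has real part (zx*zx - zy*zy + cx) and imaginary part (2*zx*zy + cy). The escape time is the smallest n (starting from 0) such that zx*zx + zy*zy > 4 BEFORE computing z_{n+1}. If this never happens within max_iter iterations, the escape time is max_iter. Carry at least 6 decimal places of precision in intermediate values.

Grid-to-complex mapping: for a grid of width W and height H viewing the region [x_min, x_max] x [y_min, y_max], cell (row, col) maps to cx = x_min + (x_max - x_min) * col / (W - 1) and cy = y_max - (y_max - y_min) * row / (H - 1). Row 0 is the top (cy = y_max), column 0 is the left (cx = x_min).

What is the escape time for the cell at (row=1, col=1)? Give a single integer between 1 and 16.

Answer: 16

Derivation:
z_0 = 0 + 0i, c = -0.5500 + -0.5573i
Iter 1: z = -0.5500 + -0.5573i, |z|^2 = 0.6131
Iter 2: z = -0.5581 + 0.0557i, |z|^2 = 0.3145
Iter 3: z = -0.2417 + -0.6195i, |z|^2 = 0.4422
Iter 4: z = -0.8753 + -0.2578i, |z|^2 = 0.8327
Iter 5: z = 0.1497 + -0.1059i, |z|^2 = 0.0336
Iter 6: z = -0.5388 + -0.5890i, |z|^2 = 0.6372
Iter 7: z = -0.6066 + 0.0774i, |z|^2 = 0.3740
Iter 8: z = -0.1880 + -0.6512i, |z|^2 = 0.4594
Iter 9: z = -0.9387 + -0.3124i, |z|^2 = 0.9787
Iter 10: z = 0.2335 + 0.0292i, |z|^2 = 0.0554
Iter 11: z = -0.4963 + -0.5436i, |z|^2 = 0.5419
Iter 12: z = -0.5992 + -0.0176i, |z|^2 = 0.3594
Iter 13: z = -0.1913 + -0.5361i, |z|^2 = 0.3240
Iter 14: z = -0.8009 + -0.3522i, |z|^2 = 0.7654
Iter 15: z = -0.0327 + 0.0068i, |z|^2 = 0.0011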